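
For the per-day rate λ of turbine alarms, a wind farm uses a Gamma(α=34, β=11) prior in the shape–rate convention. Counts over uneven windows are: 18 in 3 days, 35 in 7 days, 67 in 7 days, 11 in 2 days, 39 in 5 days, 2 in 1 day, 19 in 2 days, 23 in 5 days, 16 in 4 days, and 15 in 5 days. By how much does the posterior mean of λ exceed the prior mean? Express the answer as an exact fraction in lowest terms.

Total count: 18 + 35 + 67 + 11 + 39 + 2 + 19 + 23 + 16 + 15 = 245.
Total exposure: 3 + 7 + 7 + 2 + 5 + 1 + 2 + 5 + 4 + 5 = 41 days.
The Gamma prior is conjugate for the Poisson rate, so λ | data ~ Gamma(34+245, 11+41) = Gamma(279, 52).
Posterior mean = 279/52 = 279/52; prior mean = 34/11 = 34/11. Difference = 279/52 − 34/11 = 1301/572.

1301/572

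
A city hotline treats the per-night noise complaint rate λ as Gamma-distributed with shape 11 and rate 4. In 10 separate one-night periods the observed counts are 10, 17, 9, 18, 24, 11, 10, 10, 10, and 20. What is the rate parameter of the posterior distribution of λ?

Total count: 10 + 17 + 9 + 18 + 24 + 11 + 10 + 10 + 10 + 20 = 139.
Total exposure: 10 nights.
By Gamma–Poisson conjugacy, the posterior is Gamma(α + Σx, β + Σt) = Gamma(11 + 139, 4 + 10) = Gamma(150, 14).

14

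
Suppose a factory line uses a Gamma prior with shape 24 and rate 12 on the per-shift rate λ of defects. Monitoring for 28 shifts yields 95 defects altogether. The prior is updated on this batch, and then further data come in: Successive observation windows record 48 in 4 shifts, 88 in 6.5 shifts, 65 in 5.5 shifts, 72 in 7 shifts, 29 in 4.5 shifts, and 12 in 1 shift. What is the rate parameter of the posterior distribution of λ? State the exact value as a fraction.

Total count 95 over total exposure 28 shifts.
After the first batch: Gamma(24 + 95, 12 + 28) = Gamma(119, 40).
Total count: 48 + 88 + 65 + 72 + 29 + 12 = 314.
Total exposure: 4 + 6.5 + 5.5 + 7 + 4.5 + 1 = 28.5 shifts.
After the second batch: Gamma(119 + 314, 40 + 28.5) = Gamma(433, 137/2).

137/2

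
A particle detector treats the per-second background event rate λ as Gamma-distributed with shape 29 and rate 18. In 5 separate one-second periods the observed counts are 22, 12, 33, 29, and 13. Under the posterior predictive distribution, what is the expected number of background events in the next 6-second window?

36

Total count: 22 + 12 + 33 + 29 + 13 = 109.
Total exposure: 5 seconds.
By Gamma–Poisson conjugacy, the posterior is Gamma(α + Σx, β + Σt) = Gamma(29 + 109, 18 + 5) = Gamma(138, 23).
Predictive mean over a 6-second window = T·E[λ|data] = 6·138/23 = 36.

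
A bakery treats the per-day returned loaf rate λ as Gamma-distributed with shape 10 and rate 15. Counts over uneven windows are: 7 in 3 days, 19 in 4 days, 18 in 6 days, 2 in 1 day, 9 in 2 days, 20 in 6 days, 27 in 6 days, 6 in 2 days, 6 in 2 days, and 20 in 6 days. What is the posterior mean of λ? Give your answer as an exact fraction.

144/53

Total count: 7 + 19 + 18 + 2 + 9 + 20 + 27 + 6 + 6 + 20 = 134.
Total exposure: 3 + 4 + 6 + 1 + 2 + 6 + 6 + 2 + 2 + 6 = 38 days.
Conjugate update: add total count to the shape and total exposure to the rate, giving Gamma(144, 53).
Posterior mean = α'/β' = 144/53.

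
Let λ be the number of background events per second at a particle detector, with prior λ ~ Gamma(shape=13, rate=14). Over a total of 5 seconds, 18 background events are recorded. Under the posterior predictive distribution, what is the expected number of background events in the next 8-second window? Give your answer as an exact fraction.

Total count 18 over total exposure 5 seconds.
By Gamma–Poisson conjugacy, the posterior is Gamma(α + Σx, β + Σt) = Gamma(13 + 18, 14 + 5) = Gamma(31, 19).
Predictive mean over an 8-second window = T·E[λ|data] = 8·31/19 = 248/19.

248/19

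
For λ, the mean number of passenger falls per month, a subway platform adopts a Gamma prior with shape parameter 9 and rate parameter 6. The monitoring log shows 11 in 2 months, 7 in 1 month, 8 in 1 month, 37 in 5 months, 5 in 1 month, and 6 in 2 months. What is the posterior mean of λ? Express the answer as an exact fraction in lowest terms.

83/18

Total count: 11 + 7 + 8 + 37 + 5 + 6 = 74.
Total exposure: 2 + 1 + 1 + 5 + 1 + 2 = 12 months.
Conjugate update: add total count to the shape and total exposure to the rate, giving Gamma(83, 18).
Posterior mean = α'/β' = 83/18.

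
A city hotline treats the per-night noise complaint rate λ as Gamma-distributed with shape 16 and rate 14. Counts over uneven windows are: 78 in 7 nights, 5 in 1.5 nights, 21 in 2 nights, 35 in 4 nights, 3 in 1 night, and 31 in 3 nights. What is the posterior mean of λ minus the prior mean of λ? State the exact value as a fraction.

2126/455

Total count: 78 + 5 + 21 + 35 + 3 + 31 = 173.
Total exposure: 7 + 1.5 + 2 + 4 + 1 + 3 = 18.5 nights.
By Gamma–Poisson conjugacy, the posterior is Gamma(α + Σx, β + Σt) = Gamma(16 + 173, 14 + 18.5) = Gamma(189, 65/2).
Posterior mean = 189/(65/2) = 378/65; prior mean = 16/14 = 8/7. Difference = 378/65 − 8/7 = 2126/455.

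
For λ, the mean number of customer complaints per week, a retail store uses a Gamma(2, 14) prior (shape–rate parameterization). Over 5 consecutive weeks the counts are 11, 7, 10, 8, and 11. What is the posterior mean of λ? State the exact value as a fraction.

Total count: 11 + 7 + 10 + 8 + 11 = 47.
Total exposure: 5 weeks.
Posterior: α' = 2 + 47 = 49, β' = 14 + 5 = 19.
Posterior mean = α'/β' = 49/19.

49/19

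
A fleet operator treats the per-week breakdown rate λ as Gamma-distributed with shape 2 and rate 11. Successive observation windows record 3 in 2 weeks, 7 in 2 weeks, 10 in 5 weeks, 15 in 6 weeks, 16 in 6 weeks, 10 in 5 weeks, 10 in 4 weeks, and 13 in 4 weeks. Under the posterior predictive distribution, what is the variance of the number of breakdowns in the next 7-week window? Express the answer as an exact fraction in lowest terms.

Total count: 3 + 7 + 10 + 15 + 16 + 10 + 10 + 13 = 84.
Total exposure: 2 + 2 + 5 + 6 + 6 + 5 + 4 + 4 = 34 weeks.
Posterior: α' = 2 + 84 = 86, β' = 11 + 34 = 45.
The posterior predictive for a window of length T is Negative Binomial with variance T·α'·(β'+T)/β'² = 7·86·52/2025 = 31304/2025.

31304/2025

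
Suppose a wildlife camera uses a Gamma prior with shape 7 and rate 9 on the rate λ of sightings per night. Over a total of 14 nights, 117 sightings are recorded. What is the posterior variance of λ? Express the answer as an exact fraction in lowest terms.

Total count 117 over total exposure 14 nights.
By Gamma–Poisson conjugacy, the posterior is Gamma(α + Σx, β + Σt) = Gamma(7 + 117, 9 + 14) = Gamma(124, 23).
Posterior variance = α'/β'² = 124/529.

124/529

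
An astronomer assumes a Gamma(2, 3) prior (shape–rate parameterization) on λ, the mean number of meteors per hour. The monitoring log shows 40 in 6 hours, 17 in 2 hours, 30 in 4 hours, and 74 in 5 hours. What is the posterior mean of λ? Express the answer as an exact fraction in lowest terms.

163/20

Total count: 40 + 17 + 30 + 74 = 161.
Total exposure: 6 + 2 + 4 + 5 = 17 hours.
Posterior: α' = 2 + 161 = 163, β' = 3 + 17 = 20.
Posterior mean = α'/β' = 163/20.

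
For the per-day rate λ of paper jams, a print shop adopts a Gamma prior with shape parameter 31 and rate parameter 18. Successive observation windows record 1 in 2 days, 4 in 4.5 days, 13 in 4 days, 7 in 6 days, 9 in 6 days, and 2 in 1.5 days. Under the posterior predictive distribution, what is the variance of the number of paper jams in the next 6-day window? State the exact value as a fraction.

Total count: 1 + 4 + 13 + 7 + 9 + 2 = 36.
Total exposure: 2 + 4.5 + 4 + 6 + 6 + 1.5 = 24 days.
By Gamma–Poisson conjugacy, the posterior is Gamma(α + Σx, β + Σt) = Gamma(31 + 36, 18 + 24) = Gamma(67, 42).
The posterior predictive for a window of length T is Negative Binomial with variance T·α'·(β'+T)/β'² = 6·67·48/1764 = 536/49.

536/49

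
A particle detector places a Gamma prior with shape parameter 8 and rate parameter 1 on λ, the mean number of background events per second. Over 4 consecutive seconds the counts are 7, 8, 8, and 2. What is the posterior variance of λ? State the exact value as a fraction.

33/25

Total count: 7 + 8 + 8 + 2 = 25.
Total exposure: 4 seconds.
Conjugate update: add total count to the shape and total exposure to the rate, giving Gamma(33, 5).
Posterior variance = α'/β'² = 33/25.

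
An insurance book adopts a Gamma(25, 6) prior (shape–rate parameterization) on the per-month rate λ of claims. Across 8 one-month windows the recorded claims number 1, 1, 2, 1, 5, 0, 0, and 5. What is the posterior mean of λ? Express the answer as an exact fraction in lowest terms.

20/7

Total count: 1 + 1 + 2 + 1 + 5 + 0 + 0 + 5 = 15.
Total exposure: 8 months.
The Gamma prior is conjugate for the Poisson rate, so λ | data ~ Gamma(25+15, 6+8) = Gamma(40, 14).
Posterior mean = α'/β' = 40/14 = 20/7.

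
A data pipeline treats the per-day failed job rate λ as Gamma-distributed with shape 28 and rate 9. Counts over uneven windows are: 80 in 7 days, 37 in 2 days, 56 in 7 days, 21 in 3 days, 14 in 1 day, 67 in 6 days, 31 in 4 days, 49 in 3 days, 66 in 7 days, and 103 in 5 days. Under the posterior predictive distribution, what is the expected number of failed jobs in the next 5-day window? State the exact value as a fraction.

460/9

Total count: 80 + 37 + 56 + 21 + 14 + 67 + 31 + 49 + 66 + 103 = 524.
Total exposure: 7 + 2 + 7 + 3 + 1 + 6 + 4 + 3 + 7 + 5 = 45 days.
Gamma(α, β) with Poisson data over total exposure Σt gives posterior Gamma(α+Σx, β+Σt) = Gamma(552, 54).
Predictive mean over a 5-day window = T·E[λ|data] = 5·552/54 = 460/9.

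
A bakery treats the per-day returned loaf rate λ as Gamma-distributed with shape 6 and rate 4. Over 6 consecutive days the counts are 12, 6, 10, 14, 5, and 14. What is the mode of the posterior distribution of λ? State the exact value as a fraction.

33/5

Total count: 12 + 6 + 10 + 14 + 5 + 14 = 61.
Total exposure: 6 days.
By Gamma–Poisson conjugacy, the posterior is Gamma(α + Σx, β + Σt) = Gamma(6 + 61, 4 + 6) = Gamma(67, 10).
Posterior mode = (α'−1)/β' = 66/10 = 33/5.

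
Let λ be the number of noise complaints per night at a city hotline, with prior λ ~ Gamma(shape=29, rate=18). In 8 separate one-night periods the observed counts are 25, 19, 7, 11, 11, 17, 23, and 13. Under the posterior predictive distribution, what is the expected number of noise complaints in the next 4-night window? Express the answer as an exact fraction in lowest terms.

Total count: 25 + 19 + 7 + 11 + 11 + 17 + 23 + 13 = 126.
Total exposure: 8 nights.
By Gamma–Poisson conjugacy, the posterior is Gamma(α + Σx, β + Σt) = Gamma(29 + 126, 18 + 8) = Gamma(155, 26).
Predictive mean over a 4-night window = T·E[λ|data] = 4·155/26 = 310/13.

310/13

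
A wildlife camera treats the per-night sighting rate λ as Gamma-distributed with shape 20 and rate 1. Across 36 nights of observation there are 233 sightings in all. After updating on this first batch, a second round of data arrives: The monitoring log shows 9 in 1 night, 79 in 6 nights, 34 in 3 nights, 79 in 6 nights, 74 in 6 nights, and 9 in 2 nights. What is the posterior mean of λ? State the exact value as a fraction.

Total count 233 over total exposure 36 nights.
After the first batch: Gamma(20 + 233, 1 + 36) = Gamma(253, 37).
Total count: 9 + 79 + 34 + 79 + 74 + 9 = 284.
Total exposure: 1 + 6 + 3 + 6 + 6 + 2 = 24 nights.
After the second batch: Gamma(253 + 284, 37 + 24) = Gamma(537, 61).
Posterior mean = α'/β' = 537/61.

537/61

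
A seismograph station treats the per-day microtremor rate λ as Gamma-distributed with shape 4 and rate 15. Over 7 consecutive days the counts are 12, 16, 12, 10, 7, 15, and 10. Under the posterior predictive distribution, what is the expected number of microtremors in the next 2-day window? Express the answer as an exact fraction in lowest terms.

Total count: 12 + 16 + 12 + 10 + 7 + 15 + 10 = 82.
Total exposure: 7 days.
Conjugate update: add total count to the shape and total exposure to the rate, giving Gamma(86, 22).
Predictive mean over a 2-day window = T·E[λ|data] = 2·86/22 = 86/11.

86/11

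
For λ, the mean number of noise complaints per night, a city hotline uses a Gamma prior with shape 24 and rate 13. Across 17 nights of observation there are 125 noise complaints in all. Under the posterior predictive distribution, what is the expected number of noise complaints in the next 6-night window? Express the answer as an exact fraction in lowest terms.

149/5

Total count 125 over total exposure 17 nights.
The Gamma prior is conjugate for the Poisson rate, so λ | data ~ Gamma(24+125, 13+17) = Gamma(149, 30).
Predictive mean over a 6-night window = T·E[λ|data] = 6·149/30 = 149/5.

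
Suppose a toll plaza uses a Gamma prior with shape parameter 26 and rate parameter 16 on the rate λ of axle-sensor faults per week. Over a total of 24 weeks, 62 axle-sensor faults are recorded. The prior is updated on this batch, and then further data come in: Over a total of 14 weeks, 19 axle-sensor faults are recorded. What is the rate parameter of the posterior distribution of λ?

54

Total count 62 over total exposure 24 weeks.
After the first batch: Gamma(26 + 62, 16 + 24) = Gamma(88, 40).
Total count 19 over total exposure 14 weeks.
After the second batch: Gamma(88 + 19, 40 + 14) = Gamma(107, 54).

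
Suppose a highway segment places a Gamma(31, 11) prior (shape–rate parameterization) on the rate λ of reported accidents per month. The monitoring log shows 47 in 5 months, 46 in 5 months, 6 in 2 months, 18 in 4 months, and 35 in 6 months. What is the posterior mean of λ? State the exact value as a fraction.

Total count: 47 + 46 + 6 + 18 + 35 = 152.
Total exposure: 5 + 5 + 2 + 4 + 6 = 22 months.
The Gamma prior is conjugate for the Poisson rate, so λ | data ~ Gamma(31+152, 11+22) = Gamma(183, 33).
Posterior mean = α'/β' = 183/33 = 61/11.

61/11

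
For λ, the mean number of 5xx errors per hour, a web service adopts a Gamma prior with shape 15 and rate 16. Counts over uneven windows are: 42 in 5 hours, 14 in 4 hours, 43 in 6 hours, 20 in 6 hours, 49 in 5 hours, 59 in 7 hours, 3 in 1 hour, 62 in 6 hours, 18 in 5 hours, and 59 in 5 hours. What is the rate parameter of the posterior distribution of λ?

66

Total count: 42 + 14 + 43 + 20 + 49 + 59 + 3 + 62 + 18 + 59 = 369.
Total exposure: 5 + 4 + 6 + 6 + 5 + 7 + 1 + 6 + 5 + 5 = 50 hours.
Conjugate update: add total count to the shape and total exposure to the rate, giving Gamma(384, 66).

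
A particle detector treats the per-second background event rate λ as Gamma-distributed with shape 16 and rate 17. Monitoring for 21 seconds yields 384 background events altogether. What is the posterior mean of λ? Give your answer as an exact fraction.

200/19

Total count 384 over total exposure 21 seconds.
The Gamma prior is conjugate for the Poisson rate, so λ | data ~ Gamma(16+384, 17+21) = Gamma(400, 38).
Posterior mean = α'/β' = 400/38 = 200/19.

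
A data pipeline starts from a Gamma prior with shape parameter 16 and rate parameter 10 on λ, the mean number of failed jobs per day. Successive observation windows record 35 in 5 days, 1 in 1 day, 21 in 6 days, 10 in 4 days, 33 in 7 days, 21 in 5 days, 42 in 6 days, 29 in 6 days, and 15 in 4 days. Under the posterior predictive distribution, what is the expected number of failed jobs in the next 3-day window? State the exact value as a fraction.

Total count: 35 + 1 + 21 + 10 + 33 + 21 + 42 + 29 + 15 = 207.
Total exposure: 5 + 1 + 6 + 4 + 7 + 5 + 6 + 6 + 4 = 44 days.
Conjugate update: add total count to the shape and total exposure to the rate, giving Gamma(223, 54).
Predictive mean over a 3-day window = T·E[λ|data] = 3·223/54 = 223/18.

223/18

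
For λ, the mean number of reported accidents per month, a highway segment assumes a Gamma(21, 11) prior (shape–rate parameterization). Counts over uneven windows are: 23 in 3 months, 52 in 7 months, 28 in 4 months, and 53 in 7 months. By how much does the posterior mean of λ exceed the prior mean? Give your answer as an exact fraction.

1275/352

Total count: 23 + 52 + 28 + 53 = 156.
Total exposure: 3 + 7 + 4 + 7 = 21 months.
Posterior: α' = 21 + 156 = 177, β' = 11 + 21 = 32.
Posterior mean = 177/32 = 177/32; prior mean = 21/11 = 21/11. Difference = 177/32 − 21/11 = 1275/352.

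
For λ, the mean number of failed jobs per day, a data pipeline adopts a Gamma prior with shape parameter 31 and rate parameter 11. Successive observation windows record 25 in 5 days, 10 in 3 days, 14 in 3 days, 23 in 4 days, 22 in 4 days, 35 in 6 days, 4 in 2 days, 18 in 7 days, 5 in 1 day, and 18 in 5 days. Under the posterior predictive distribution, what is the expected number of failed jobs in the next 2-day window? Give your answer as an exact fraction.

Total count: 25 + 10 + 14 + 23 + 22 + 35 + 4 + 18 + 5 + 18 = 174.
Total exposure: 5 + 3 + 3 + 4 + 4 + 6 + 2 + 7 + 1 + 5 = 40 days.
Conjugate update: add total count to the shape and total exposure to the rate, giving Gamma(205, 51).
Predictive mean over a 2-day window = T·E[λ|data] = 2·205/51 = 410/51.

410/51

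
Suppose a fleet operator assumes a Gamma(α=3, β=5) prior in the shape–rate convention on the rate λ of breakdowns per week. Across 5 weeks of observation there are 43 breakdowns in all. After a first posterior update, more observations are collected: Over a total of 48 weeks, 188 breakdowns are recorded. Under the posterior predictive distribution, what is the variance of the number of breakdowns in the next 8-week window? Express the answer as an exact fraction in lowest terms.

30888/841

Total count 43 over total exposure 5 weeks.
After the first batch: Gamma(3 + 43, 5 + 5) = Gamma(46, 10).
Total count 188 over total exposure 48 weeks.
After the second batch: Gamma(46 + 188, 10 + 48) = Gamma(234, 58).
The posterior predictive for a window of length T is Negative Binomial with variance T·α'·(β'+T)/β'² = 8·234·66/3364 = 30888/841.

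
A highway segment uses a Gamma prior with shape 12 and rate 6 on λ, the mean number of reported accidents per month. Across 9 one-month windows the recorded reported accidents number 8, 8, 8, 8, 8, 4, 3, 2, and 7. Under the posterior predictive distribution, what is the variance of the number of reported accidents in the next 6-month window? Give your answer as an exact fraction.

952/25

Total count: 8 + 8 + 8 + 8 + 8 + 4 + 3 + 2 + 7 = 56.
Total exposure: 9 months.
The Gamma prior is conjugate for the Poisson rate, so λ | data ~ Gamma(12+56, 6+9) = Gamma(68, 15).
The posterior predictive for a window of length T is Negative Binomial with variance T·α'·(β'+T)/β'² = 6·68·21/225 = 952/25.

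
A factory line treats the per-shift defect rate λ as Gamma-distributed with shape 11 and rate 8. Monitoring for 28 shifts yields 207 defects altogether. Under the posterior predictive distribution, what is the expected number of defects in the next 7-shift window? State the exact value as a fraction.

763/18

Total count 207 over total exposure 28 shifts.
Posterior: α' = 11 + 207 = 218, β' = 8 + 28 = 36.
Predictive mean over a 7-shift window = T·E[λ|data] = 7·218/36 = 763/18.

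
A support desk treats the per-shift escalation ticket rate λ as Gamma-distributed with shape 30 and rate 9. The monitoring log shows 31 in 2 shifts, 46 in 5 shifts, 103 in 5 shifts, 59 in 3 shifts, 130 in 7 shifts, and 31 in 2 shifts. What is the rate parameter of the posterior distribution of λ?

Total count: 31 + 46 + 103 + 59 + 130 + 31 = 400.
Total exposure: 2 + 5 + 5 + 3 + 7 + 2 = 24 shifts.
By Gamma–Poisson conjugacy, the posterior is Gamma(α + Σx, β + Σt) = Gamma(30 + 400, 9 + 24) = Gamma(430, 33).

33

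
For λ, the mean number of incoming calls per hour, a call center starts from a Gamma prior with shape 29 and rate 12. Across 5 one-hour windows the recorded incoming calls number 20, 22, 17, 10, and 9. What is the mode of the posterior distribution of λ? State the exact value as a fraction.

106/17

Total count: 20 + 22 + 17 + 10 + 9 = 78.
Total exposure: 5 hours.
Conjugate update: add total count to the shape and total exposure to the rate, giving Gamma(107, 17).
Posterior mode = (α'−1)/β' = 106/17.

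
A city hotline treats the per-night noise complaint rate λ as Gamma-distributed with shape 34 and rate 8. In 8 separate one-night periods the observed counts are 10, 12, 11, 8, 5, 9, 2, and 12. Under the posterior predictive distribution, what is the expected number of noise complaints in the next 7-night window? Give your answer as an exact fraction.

721/16

Total count: 10 + 12 + 11 + 8 + 5 + 9 + 2 + 12 = 69.
Total exposure: 8 nights.
The Gamma prior is conjugate for the Poisson rate, so λ | data ~ Gamma(34+69, 8+8) = Gamma(103, 16).
Predictive mean over a 7-night window = T·E[λ|data] = 7·103/16 = 721/16.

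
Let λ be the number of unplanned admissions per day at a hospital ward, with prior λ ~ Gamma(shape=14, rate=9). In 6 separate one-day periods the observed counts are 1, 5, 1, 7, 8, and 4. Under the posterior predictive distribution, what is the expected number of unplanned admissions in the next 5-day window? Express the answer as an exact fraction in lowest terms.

40/3

Total count: 1 + 5 + 1 + 7 + 8 + 4 = 26.
Total exposure: 6 days.
Gamma(α, β) with Poisson data over total exposure Σt gives posterior Gamma(α+Σx, β+Σt) = Gamma(40, 15).
Predictive mean over a 5-day window = T·E[λ|data] = 5·40/15 = 40/3.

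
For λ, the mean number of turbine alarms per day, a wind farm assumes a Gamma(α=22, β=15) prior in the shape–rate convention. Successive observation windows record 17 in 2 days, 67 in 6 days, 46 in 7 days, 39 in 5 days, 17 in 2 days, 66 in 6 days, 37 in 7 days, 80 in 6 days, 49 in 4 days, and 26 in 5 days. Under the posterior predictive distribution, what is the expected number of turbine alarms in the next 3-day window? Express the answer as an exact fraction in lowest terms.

Total count: 17 + 67 + 46 + 39 + 17 + 66 + 37 + 80 + 49 + 26 = 444.
Total exposure: 2 + 6 + 7 + 5 + 2 + 6 + 7 + 6 + 4 + 5 = 50 days.
Gamma(α, β) with Poisson data over total exposure Σt gives posterior Gamma(α+Σx, β+Σt) = Gamma(466, 65).
Predictive mean over a 3-day window = T·E[λ|data] = 3·466/65 = 1398/65.

1398/65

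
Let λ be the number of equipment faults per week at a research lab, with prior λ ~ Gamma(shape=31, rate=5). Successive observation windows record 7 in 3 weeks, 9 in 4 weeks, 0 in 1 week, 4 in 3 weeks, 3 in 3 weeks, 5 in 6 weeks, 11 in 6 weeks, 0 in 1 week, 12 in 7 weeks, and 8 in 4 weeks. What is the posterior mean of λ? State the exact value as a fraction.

Total count: 7 + 9 + 0 + 4 + 3 + 5 + 11 + 0 + 12 + 8 = 59.
Total exposure: 3 + 4 + 1 + 3 + 3 + 6 + 6 + 1 + 7 + 4 = 38 weeks.
Gamma(α, β) with Poisson data over total exposure Σt gives posterior Gamma(α+Σx, β+Σt) = Gamma(90, 43).
Posterior mean = α'/β' = 90/43.

90/43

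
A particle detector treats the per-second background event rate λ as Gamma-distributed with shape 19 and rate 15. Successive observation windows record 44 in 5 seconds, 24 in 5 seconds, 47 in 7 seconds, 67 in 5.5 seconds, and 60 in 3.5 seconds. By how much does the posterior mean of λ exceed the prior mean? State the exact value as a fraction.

Total count: 44 + 24 + 47 + 67 + 60 = 242.
Total exposure: 5 + 5 + 7 + 5.5 + 3.5 = 26 seconds.
Posterior: α' = 19 + 242 = 261, β' = 15 + 26 = 41.
Posterior mean = 261/41 = 261/41; prior mean = 19/15 = 19/15. Difference = 261/41 − 19/15 = 3136/615.

3136/615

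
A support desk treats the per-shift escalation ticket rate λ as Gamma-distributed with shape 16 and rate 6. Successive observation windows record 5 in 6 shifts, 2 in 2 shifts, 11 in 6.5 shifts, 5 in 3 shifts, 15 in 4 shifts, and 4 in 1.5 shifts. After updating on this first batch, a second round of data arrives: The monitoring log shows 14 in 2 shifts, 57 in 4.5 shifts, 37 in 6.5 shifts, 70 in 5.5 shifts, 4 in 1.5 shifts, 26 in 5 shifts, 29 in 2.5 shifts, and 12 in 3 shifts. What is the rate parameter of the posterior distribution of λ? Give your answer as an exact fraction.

Total count: 5 + 2 + 11 + 5 + 15 + 4 = 42.
Total exposure: 6 + 2 + 6.5 + 3 + 4 + 1.5 = 23 shifts.
After the first batch: Gamma(16 + 42, 6 + 23) = Gamma(58, 29).
Total count: 14 + 57 + 37 + 70 + 4 + 26 + 29 + 12 = 249.
Total exposure: 2 + 4.5 + 6.5 + 5.5 + 1.5 + 5 + 2.5 + 3 = 30.5 shifts.
After the second batch: Gamma(58 + 249, 29 + 30.5) = Gamma(307, 119/2).

119/2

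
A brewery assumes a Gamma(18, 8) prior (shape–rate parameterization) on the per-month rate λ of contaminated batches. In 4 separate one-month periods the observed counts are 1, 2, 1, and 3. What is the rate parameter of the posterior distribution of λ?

Total count: 1 + 2 + 1 + 3 = 7.
Total exposure: 4 months.
Posterior: α' = 18 + 7 = 25, β' = 8 + 4 = 12.

12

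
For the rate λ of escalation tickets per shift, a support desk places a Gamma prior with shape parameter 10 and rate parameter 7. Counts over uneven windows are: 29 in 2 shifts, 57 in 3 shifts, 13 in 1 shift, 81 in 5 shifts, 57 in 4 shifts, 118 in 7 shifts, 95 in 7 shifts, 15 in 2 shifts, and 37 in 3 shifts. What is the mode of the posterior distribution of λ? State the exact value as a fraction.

511/41

Total count: 29 + 57 + 13 + 81 + 57 + 118 + 95 + 15 + 37 = 502.
Total exposure: 2 + 3 + 1 + 5 + 4 + 7 + 7 + 2 + 3 = 34 shifts.
Gamma(α, β) with Poisson data over total exposure Σt gives posterior Gamma(α+Σx, β+Σt) = Gamma(512, 41).
Posterior mode = (α'−1)/β' = 511/41.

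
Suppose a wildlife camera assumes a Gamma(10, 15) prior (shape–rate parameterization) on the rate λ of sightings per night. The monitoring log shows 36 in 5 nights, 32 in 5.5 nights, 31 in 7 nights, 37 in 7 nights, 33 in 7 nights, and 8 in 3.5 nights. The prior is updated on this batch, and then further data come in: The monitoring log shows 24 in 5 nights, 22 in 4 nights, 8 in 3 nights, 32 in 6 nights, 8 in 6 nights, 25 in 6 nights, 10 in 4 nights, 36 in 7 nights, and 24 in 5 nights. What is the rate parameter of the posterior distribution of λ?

Total count: 36 + 32 + 31 + 37 + 33 + 8 = 177.
Total exposure: 5 + 5.5 + 7 + 7 + 7 + 3.5 = 35 nights.
After the first batch: Gamma(10 + 177, 15 + 35) = Gamma(187, 50).
Total count: 24 + 22 + 8 + 32 + 8 + 25 + 10 + 36 + 24 = 189.
Total exposure: 5 + 4 + 3 + 6 + 6 + 6 + 4 + 7 + 5 = 46 nights.
After the second batch: Gamma(187 + 189, 50 + 46) = Gamma(376, 96).

96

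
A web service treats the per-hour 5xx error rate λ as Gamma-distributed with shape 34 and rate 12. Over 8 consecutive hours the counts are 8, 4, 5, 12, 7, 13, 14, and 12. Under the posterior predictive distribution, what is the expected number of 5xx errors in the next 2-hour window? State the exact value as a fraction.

Total count: 8 + 4 + 5 + 12 + 7 + 13 + 14 + 12 = 75.
Total exposure: 8 hours.
By Gamma–Poisson conjugacy, the posterior is Gamma(α + Σx, β + Σt) = Gamma(34 + 75, 12 + 8) = Gamma(109, 20).
Predictive mean over a 2-hour window = T·E[λ|data] = 2·109/20 = 109/10.

109/10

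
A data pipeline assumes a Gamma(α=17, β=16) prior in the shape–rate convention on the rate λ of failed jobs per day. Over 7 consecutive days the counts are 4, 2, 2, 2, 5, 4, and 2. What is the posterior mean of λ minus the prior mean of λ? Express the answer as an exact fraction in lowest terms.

Total count: 4 + 2 + 2 + 2 + 5 + 4 + 2 = 21.
Total exposure: 7 days.
By Gamma–Poisson conjugacy, the posterior is Gamma(α + Σx, β + Σt) = Gamma(17 + 21, 16 + 7) = Gamma(38, 23).
Posterior mean = 38/23 = 38/23; prior mean = 17/16 = 17/16. Difference = 38/23 − 17/16 = 217/368.

217/368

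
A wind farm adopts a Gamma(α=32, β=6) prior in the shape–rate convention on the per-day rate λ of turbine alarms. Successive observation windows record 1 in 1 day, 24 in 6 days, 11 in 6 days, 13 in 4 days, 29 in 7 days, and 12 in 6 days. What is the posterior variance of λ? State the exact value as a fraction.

61/648

Total count: 1 + 24 + 11 + 13 + 29 + 12 = 90.
Total exposure: 1 + 6 + 6 + 4 + 7 + 6 = 30 days.
Gamma(α, β) with Poisson data over total exposure Σt gives posterior Gamma(α+Σx, β+Σt) = Gamma(122, 36).
Posterior variance = α'/β'² = 122/1296 = 61/648.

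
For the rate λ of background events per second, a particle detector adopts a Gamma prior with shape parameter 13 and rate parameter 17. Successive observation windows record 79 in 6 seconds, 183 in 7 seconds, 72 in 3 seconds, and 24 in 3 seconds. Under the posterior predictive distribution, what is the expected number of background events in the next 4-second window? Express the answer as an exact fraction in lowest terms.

Total count: 79 + 183 + 72 + 24 = 358.
Total exposure: 6 + 7 + 3 + 3 = 19 seconds.
By Gamma–Poisson conjugacy, the posterior is Gamma(α + Σx, β + Σt) = Gamma(13 + 358, 17 + 19) = Gamma(371, 36).
Predictive mean over a 4-second window = T·E[λ|data] = 4·371/36 = 371/9.

371/9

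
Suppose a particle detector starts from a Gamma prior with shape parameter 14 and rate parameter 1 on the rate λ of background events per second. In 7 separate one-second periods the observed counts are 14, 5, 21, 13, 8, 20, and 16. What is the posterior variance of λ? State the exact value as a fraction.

Total count: 14 + 5 + 21 + 13 + 8 + 20 + 16 = 97.
Total exposure: 7 seconds.
Conjugate update: add total count to the shape and total exposure to the rate, giving Gamma(111, 8).
Posterior variance = α'/β'² = 111/64.

111/64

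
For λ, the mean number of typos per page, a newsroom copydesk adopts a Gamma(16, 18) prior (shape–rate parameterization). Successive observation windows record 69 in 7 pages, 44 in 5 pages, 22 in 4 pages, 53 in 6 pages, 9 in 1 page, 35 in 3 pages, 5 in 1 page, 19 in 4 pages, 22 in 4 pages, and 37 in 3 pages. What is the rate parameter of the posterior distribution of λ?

56

Total count: 69 + 44 + 22 + 53 + 9 + 35 + 5 + 19 + 22 + 37 = 315.
Total exposure: 7 + 5 + 4 + 6 + 1 + 3 + 1 + 4 + 4 + 3 = 38 pages.
The Gamma prior is conjugate for the Poisson rate, so λ | data ~ Gamma(16+315, 18+38) = Gamma(331, 56).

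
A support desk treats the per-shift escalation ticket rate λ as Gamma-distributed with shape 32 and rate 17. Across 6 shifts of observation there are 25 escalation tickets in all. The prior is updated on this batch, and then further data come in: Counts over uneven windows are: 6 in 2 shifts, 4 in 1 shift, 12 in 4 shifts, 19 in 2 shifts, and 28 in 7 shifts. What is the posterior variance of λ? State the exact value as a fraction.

14/169

Total count 25 over total exposure 6 shifts.
After the first batch: Gamma(32 + 25, 17 + 6) = Gamma(57, 23).
Total count: 6 + 4 + 12 + 19 + 28 = 69.
Total exposure: 2 + 1 + 4 + 2 + 7 = 16 shifts.
After the second batch: Gamma(57 + 69, 23 + 16) = Gamma(126, 39).
Posterior variance = α'/β'² = 126/1521 = 14/169.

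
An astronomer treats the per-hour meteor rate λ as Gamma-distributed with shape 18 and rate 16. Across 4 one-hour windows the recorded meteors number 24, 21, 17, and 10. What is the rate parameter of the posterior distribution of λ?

20

Total count: 24 + 21 + 17 + 10 = 72.
Total exposure: 4 hours.
Conjugate update: add total count to the shape and total exposure to the rate, giving Gamma(90, 20).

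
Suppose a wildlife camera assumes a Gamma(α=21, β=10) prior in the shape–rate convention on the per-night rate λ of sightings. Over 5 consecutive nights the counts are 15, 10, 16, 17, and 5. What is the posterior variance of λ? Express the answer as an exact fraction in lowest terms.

Total count: 15 + 10 + 16 + 17 + 5 = 63.
Total exposure: 5 nights.
The Gamma prior is conjugate for the Poisson rate, so λ | data ~ Gamma(21+63, 10+5) = Gamma(84, 15).
Posterior variance = α'/β'² = 84/225 = 28/75.

28/75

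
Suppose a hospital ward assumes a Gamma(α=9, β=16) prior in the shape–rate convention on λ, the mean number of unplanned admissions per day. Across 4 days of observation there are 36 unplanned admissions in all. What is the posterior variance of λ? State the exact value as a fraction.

Total count 36 over total exposure 4 days.
Gamma(α, β) with Poisson data over total exposure Σt gives posterior Gamma(α+Σx, β+Σt) = Gamma(45, 20).
Posterior variance = α'/β'² = 45/400 = 9/80.

9/80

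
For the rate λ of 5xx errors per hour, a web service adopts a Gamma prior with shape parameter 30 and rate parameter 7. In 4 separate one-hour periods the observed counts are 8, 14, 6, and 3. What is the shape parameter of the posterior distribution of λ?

Total count: 8 + 14 + 6 + 3 = 31.
Total exposure: 4 hours.
Conjugate update: add total count to the shape and total exposure to the rate, giving Gamma(61, 11).

61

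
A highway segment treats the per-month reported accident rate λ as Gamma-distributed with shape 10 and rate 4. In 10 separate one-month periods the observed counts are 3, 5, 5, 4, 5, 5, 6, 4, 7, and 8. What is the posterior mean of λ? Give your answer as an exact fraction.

Total count: 3 + 5 + 5 + 4 + 5 + 5 + 6 + 4 + 7 + 8 = 52.
Total exposure: 10 months.
The Gamma prior is conjugate for the Poisson rate, so λ | data ~ Gamma(10+52, 4+10) = Gamma(62, 14).
Posterior mean = α'/β' = 62/14 = 31/7.

31/7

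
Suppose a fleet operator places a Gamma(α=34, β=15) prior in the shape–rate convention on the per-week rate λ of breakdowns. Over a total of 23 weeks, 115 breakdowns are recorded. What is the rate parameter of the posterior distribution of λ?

Total count 115 over total exposure 23 weeks.
The Gamma prior is conjugate for the Poisson rate, so λ | data ~ Gamma(34+115, 15+23) = Gamma(149, 38).

38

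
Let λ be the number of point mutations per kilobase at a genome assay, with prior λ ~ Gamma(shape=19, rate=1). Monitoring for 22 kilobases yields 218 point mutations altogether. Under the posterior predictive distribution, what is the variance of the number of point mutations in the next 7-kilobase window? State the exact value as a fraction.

Total count 218 over total exposure 22 kilobases.
Gamma(α, β) with Poisson data over total exposure Σt gives posterior Gamma(α+Σx, β+Σt) = Gamma(237, 23).
The posterior predictive for a window of length T is Negative Binomial with variance T·α'·(β'+T)/β'² = 7·237·30/529 = 49770/529.

49770/529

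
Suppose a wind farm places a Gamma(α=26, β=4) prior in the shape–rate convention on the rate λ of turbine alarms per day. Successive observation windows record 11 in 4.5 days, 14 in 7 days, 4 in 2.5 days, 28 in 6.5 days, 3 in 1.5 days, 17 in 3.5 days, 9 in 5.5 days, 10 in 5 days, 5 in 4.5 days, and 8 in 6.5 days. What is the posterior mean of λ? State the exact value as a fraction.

45/17

Total count: 11 + 14 + 4 + 28 + 3 + 17 + 9 + 10 + 5 + 8 = 109.
Total exposure: 4.5 + 7 + 2.5 + 6.5 + 1.5 + 3.5 + 5.5 + 5 + 4.5 + 6.5 = 47 days.
Gamma(α, β) with Poisson data over total exposure Σt gives posterior Gamma(α+Σx, β+Σt) = Gamma(135, 51).
Posterior mean = α'/β' = 135/51 = 45/17.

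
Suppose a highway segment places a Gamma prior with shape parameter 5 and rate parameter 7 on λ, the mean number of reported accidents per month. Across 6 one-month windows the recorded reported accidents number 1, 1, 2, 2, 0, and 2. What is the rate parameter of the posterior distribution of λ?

13

Total count: 1 + 1 + 2 + 2 + 0 + 2 = 8.
Total exposure: 6 months.
By Gamma–Poisson conjugacy, the posterior is Gamma(α + Σx, β + Σt) = Gamma(5 + 8, 7 + 6) = Gamma(13, 13).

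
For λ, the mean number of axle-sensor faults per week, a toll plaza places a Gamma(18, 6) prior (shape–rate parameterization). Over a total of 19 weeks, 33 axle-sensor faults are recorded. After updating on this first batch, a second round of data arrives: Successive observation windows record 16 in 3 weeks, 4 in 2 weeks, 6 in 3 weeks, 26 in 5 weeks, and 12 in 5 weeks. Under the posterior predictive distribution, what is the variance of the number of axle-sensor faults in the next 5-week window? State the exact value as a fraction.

27600/1849

Total count 33 over total exposure 19 weeks.
After the first batch: Gamma(18 + 33, 6 + 19) = Gamma(51, 25).
Total count: 16 + 4 + 6 + 26 + 12 = 64.
Total exposure: 3 + 2 + 3 + 5 + 5 = 18 weeks.
After the second batch: Gamma(51 + 64, 25 + 18) = Gamma(115, 43).
The posterior predictive for a window of length T is Negative Binomial with variance T·α'·(β'+T)/β'² = 5·115·48/1849 = 27600/1849.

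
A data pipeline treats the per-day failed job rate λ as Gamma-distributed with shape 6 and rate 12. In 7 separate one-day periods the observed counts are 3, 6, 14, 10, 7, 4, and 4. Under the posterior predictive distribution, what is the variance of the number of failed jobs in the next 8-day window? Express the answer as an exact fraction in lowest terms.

11664/361

Total count: 3 + 6 + 14 + 10 + 7 + 4 + 4 = 48.
Total exposure: 7 days.
Gamma(α, β) with Poisson data over total exposure Σt gives posterior Gamma(α+Σx, β+Σt) = Gamma(54, 19).
The posterior predictive for a window of length T is Negative Binomial with variance T·α'·(β'+T)/β'² = 8·54·27/361 = 11664/361.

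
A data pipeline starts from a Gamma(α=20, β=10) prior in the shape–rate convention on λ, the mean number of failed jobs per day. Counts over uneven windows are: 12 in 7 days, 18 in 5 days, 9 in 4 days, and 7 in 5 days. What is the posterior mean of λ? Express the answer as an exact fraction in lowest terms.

66/31

Total count: 12 + 18 + 9 + 7 = 46.
Total exposure: 7 + 5 + 4 + 5 = 21 days.
Conjugate update: add total count to the shape and total exposure to the rate, giving Gamma(66, 31).
Posterior mean = α'/β' = 66/31.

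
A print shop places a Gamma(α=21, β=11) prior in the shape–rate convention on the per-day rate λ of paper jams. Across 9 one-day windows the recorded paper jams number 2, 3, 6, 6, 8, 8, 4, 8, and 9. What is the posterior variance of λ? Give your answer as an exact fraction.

3/16

Total count: 2 + 3 + 6 + 6 + 8 + 8 + 4 + 8 + 9 = 54.
Total exposure: 9 days.
Gamma(α, β) with Poisson data over total exposure Σt gives posterior Gamma(α+Σx, β+Σt) = Gamma(75, 20).
Posterior variance = α'/β'² = 75/400 = 3/16.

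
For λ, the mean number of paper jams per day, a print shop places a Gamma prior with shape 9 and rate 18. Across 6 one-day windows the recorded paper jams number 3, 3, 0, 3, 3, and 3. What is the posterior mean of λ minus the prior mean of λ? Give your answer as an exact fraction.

Total count: 3 + 3 + 0 + 3 + 3 + 3 = 15.
Total exposure: 6 days.
Posterior: α' = 9 + 15 = 24, β' = 18 + 6 = 24.
Posterior mean = 24/24 = 1; prior mean = 9/18 = 1/2. Difference = 1 − 1/2 = 1/2.

1/2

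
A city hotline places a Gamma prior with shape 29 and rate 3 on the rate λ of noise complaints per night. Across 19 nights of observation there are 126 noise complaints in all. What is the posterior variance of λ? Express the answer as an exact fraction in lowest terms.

155/484

Total count 126 over total exposure 19 nights.
By Gamma–Poisson conjugacy, the posterior is Gamma(α + Σx, β + Σt) = Gamma(29 + 126, 3 + 19) = Gamma(155, 22).
Posterior variance = α'/β'² = 155/484.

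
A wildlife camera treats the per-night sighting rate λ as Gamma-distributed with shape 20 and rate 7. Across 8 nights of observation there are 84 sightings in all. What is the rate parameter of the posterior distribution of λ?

Total count 84 over total exposure 8 nights.
Conjugate update: add total count to the shape and total exposure to the rate, giving Gamma(104, 15).

15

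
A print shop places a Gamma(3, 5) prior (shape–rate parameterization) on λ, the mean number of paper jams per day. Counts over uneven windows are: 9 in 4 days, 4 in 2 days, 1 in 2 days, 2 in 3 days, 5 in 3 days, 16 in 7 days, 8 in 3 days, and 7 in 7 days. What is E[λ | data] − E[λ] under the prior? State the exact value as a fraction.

167/180

Total count: 9 + 4 + 1 + 2 + 5 + 16 + 8 + 7 = 52.
Total exposure: 4 + 2 + 2 + 3 + 3 + 7 + 3 + 7 = 31 days.
By Gamma–Poisson conjugacy, the posterior is Gamma(α + Σx, β + Σt) = Gamma(3 + 52, 5 + 31) = Gamma(55, 36).
Posterior mean = 55/36 = 55/36; prior mean = 3/5 = 3/5. Difference = 55/36 − 3/5 = 167/180.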